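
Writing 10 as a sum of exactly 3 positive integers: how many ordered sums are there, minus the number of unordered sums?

Ordered (compositions into 3 parts): C(9,2) = 36.
Unordered (partitions into 3 parts): 8.
Difference: 36 − 8 = 28.

28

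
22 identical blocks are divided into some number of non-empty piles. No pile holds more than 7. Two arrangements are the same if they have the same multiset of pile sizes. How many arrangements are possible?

522

A full systematic count gives 522.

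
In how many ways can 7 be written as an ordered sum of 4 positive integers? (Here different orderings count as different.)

Equivalently, choose which 3 of the 6 gaps become plus signs: C(6,3) = 20.

20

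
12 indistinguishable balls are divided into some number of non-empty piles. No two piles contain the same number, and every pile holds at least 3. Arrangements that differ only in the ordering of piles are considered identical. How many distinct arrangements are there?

5

Listing the qualifying partitions of 12:
12
9, 3
8, 4
7, 5
5, 4, 3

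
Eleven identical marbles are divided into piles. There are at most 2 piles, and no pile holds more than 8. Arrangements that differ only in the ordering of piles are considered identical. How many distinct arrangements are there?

3

Listing the qualifying partitions of 11:
8,3
7,4
6,5
Counting gives 3.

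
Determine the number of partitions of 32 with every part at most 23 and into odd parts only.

379

Counting exhaustively, 379 partitions satisfy the conditions.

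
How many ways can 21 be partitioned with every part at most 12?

Enumerating by decreasing first part gives 725 partitions in all.

725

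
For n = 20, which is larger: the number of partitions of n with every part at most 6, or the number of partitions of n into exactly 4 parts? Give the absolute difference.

218

Partitions of 20 with every part at most 6: 282.
Partitions of 20 into exactly 4 parts: 64.
|282 − 64| = 218.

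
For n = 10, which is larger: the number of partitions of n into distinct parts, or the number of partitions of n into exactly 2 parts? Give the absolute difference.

5

Partitions of 10 into distinct parts: 10.
Partitions of 10 into exactly 2 parts: 5.
|10 − 5| = 5.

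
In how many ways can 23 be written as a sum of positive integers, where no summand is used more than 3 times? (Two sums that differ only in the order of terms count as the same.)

Enumerating by decreasing first part gives 592 partitions in all.

592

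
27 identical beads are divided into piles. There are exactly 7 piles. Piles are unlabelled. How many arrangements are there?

364

Counting exhaustively, 364 partitions satisfy the conditions.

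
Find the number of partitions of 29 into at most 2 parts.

Enumerating:
29
28 + 1
27 + 2
26 + 3
25 + 4
24 + 5
23 + 6
22 + 7
21 + 8
20 + 9
19 + 10
18 + 11
17 + 12
16 + 13
15 + 14

15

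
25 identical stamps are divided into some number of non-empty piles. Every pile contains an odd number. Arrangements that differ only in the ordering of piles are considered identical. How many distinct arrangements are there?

142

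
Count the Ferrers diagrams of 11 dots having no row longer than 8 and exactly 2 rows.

3

They are:
8+3
7+4
6+5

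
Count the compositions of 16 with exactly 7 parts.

Place 6 bars in the 15 internal gaps of a row of 16 dots: C(15,6) = 5005.

5005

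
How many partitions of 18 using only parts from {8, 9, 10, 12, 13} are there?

2

Enumerating:
10 + 8
9 + 9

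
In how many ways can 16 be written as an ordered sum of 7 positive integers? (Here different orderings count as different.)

A composition of 16 into 7 positive parts is chosen by placing 6 dividers among the 15 gaps between 16 units: C(15,6) = 5005.

5005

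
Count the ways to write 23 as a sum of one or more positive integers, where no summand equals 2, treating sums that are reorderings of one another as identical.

Counting exhaustively, 463 partitions satisfy the conditions.

463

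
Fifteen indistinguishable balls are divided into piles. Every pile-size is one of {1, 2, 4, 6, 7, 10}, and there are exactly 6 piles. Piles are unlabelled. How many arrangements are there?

Listing the qualifying partitions of 15:
10,1,1,1,1,1
7,4,1,1,1,1
7,2,2,2,1,1
6,4,2,1,1,1
6,2,2,2,2,1
4,4,4,1,1,1
4,4,2,2,2,1
That's 7 in total.

7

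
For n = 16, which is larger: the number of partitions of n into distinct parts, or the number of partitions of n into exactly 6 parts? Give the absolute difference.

3

Partitions of 16 into distinct parts: 32.
Partitions of 16 into exactly 6 parts: 35.
|32 − 35| = 3.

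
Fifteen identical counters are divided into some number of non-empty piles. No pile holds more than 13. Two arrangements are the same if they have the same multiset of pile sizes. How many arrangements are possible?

174

Counting exhaustively, 174 partitions satisfy the conditions.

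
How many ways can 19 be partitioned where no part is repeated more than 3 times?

258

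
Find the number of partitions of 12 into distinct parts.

15

The partitions of 12 that satisfy the conditions:
12
11, 1
10, 2
9, 3
9, 2, 1
8, 4
8, 3, 1
7, 5
7, 4, 1
7, 3, 2
6, 5, 1
6, 4, 2
6, 3, 2, 1
5, 4, 3
5, 4, 2, 1
That's 15 in total.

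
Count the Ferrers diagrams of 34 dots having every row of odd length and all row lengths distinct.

A partial list (first 12 by largest part):
33+1
31+3
29+5
27+7
25+9
25+5+3+1
23+11
23+7+3+1
21+13
21+9+3+1
21+7+5+1
19+15
…and 14 more, for 26 total.

26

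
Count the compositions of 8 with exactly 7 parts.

7

Place 6 bars in the 7 internal gaps of a row of 8 dots: C(7,6) = 7.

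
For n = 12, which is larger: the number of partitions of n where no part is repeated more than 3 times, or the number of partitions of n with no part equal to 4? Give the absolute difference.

5

Partitions of 12 where no part is repeated more than 3 times: 50.
Partitions of 12 with no part equal to 4: 55.
|50 − 55| = 5.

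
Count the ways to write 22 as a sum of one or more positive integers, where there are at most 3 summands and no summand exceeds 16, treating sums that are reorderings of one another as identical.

40

There are too many to list fully; the first 12 (by largest part) are:
6,16
1,5,16
2,4,16
3,3,16
7,15
1,6,15
2,5,15
3,4,15
8,14
1,7,14
2,6,14
3,5,14
…and 28 more, for 40 total.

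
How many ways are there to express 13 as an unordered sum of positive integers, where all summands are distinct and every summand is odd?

Listing the qualifying partitions of 13:
13
9 + 3 + 1
7 + 5 + 1
Counting gives 3.

3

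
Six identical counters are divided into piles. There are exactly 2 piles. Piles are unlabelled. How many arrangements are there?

3

The partitions of 6 that satisfy the conditions:
5+1
4+2
3+3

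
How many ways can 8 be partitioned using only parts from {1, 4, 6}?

Listing the qualifying partitions of 8:
6 + 1 + 1
4 + 4
4 + 1 + 1 + 1 + 1
1 + 1 + 1 + 1 + 1 + 1 + 1 + 1

4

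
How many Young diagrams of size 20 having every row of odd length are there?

64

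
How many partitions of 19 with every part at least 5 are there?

Enumerating:
19
14 + 5
13 + 6
12 + 7
11 + 8
10 + 9
9 + 5 + 5
8 + 6 + 5
7 + 7 + 5
7 + 6 + 6

10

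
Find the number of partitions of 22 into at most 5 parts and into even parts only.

37

There are too many to list fully; the first 12 (by largest part) are:
22
20, 2
18, 4
18, 2, 2
16, 6
16, 4, 2
16, 2, 2, 2
14, 8
14, 6, 2
14, 4, 4
14, 4, 2, 2
14, 2, 2, 2, 2
…and 25 more, for 37 total.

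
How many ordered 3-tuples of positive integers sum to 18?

By stars and bars with positive parts, the count is C(17,2) = 136.

136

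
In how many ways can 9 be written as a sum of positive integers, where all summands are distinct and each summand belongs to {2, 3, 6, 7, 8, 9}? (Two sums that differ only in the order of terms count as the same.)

Listing the qualifying partitions of 9:
9
7,2
6,3

3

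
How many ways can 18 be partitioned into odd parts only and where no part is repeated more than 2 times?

They are:
17 + 1
15 + 3
13 + 5
13 + 3 + 1 + 1
11 + 7
11 + 5 + 1 + 1
11 + 3 + 3 + 1
9 + 9
9 + 7 + 1 + 1
9 + 5 + 3 + 1
7 + 7 + 3 + 1
7 + 5 + 5 + 1
7 + 5 + 3 + 3
5 + 5 + 3 + 3 + 1 + 1
Counting gives 14.

14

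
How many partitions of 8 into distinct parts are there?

The partitions of 8 that satisfy the conditions:
8
1 + 7
2 + 6
3 + 5
1 + 2 + 5
1 + 3 + 4

6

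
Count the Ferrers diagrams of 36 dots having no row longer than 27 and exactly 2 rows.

The partitions of 36 that satisfy the conditions:
9, 27
10, 26
11, 25
12, 24
13, 23
14, 22
15, 21
16, 20
17, 19
18, 18
Counting gives 10.

10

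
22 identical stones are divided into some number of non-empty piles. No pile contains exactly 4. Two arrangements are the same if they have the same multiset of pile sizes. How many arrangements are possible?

617

Direct enumeration gives 617 partitions.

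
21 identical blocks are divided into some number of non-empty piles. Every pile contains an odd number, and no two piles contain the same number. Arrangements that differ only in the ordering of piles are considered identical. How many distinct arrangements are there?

Listing the qualifying partitions of 21:
21
17,3,1
15,5,1
13,7,1
13,5,3
11,9,1
11,7,3
9,7,5
That's 8 in total.

8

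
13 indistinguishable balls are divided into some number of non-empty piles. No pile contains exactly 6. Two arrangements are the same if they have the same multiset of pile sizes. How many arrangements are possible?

There are 86 such partitions.

86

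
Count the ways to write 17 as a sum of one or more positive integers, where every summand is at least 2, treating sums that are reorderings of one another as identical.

66

There are too many to list fully; the first 12 (by largest part) are:
17
15+2
14+3
13+4
13+2+2
12+5
12+3+2
11+6
11+4+2
11+3+3
11+2+2+2
10+7
…and 54 more, for 66 total.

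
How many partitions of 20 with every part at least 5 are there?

Enumerating:
20
15 + 5
14 + 6
13 + 7
12 + 8
11 + 9
10 + 10
10 + 5 + 5
9 + 6 + 5
8 + 7 + 5
8 + 6 + 6
7 + 7 + 6
5 + 5 + 5 + 5
That's 13 in total.

13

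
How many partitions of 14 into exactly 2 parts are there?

7

They are:
13 + 1
12 + 2
11 + 3
10 + 4
9 + 5
8 + 6
7 + 7
Counting gives 7.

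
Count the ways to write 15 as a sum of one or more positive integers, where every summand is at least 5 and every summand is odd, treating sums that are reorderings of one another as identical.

2

Enumerating:
15
5 + 5 + 5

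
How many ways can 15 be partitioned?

Systematic enumeration (by largest part, then next-largest, …) yields 176.

176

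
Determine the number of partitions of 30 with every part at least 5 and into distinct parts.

35

There are too many to list fully; the first 12 (by largest part) are:
30
25 + 5
24 + 6
23 + 7
22 + 8
21 + 9
20 + 10
19 + 11
19 + 6 + 5
18 + 12
18 + 7 + 5
17 + 13
…and 23 more, for 35 total.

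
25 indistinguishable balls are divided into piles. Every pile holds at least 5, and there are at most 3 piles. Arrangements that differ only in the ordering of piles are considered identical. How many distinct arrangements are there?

They are:
25
20 + 5
19 + 6
18 + 7
17 + 8
16 + 9
15 + 10
15 + 5 + 5
14 + 11
14 + 6 + 5
13 + 12
13 + 7 + 5
13 + 6 + 6
12 + 8 + 5
12 + 7 + 6
11 + 9 + 5
11 + 8 + 6
11 + 7 + 7
10 + 10 + 5
10 + 9 + 6
10 + 8 + 7
9 + 9 + 7
9 + 8 + 8
That's 23 in total.

23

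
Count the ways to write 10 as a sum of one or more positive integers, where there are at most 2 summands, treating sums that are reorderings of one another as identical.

6

They are:
10
9+1
8+2
7+3
6+4
5+5
That's 6 in total.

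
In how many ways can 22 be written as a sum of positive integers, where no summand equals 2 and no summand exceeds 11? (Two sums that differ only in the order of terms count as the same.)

303

Direct enumeration gives 303 partitions.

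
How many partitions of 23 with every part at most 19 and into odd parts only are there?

Systematic enumeration (by largest part, then next-largest, …) yields 102.

102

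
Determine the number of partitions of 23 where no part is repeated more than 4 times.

A full systematic count gives 769.

769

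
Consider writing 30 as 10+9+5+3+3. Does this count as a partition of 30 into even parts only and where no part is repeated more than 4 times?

No

The parts sum to 30, and the condition 'every summand is even' is violated.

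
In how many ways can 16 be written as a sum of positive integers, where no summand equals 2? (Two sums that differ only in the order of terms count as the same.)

A full systematic count gives 96.

96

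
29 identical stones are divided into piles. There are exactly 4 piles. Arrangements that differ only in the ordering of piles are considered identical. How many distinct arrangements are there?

Enumerating by decreasing first part gives 185 partitions in all.

185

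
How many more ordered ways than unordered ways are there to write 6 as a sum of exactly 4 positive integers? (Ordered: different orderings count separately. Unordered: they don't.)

8

Compositions: C(5,3) = 10.
Unordered (partitions into 4 parts): 2.
Difference: 10 − 2 = 8.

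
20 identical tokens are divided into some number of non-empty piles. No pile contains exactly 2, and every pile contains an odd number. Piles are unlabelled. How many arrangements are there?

There are too many to list fully; the first 12 (by largest part) are:
19+1
17+3
17+1+1+1
15+5
15+3+1+1
15+1+1+1+1+1
13+7
13+5+1+1
13+3+3+1
13+3+1+1+1+1
13+1+1+1+1+1+1+1
11+9
…and 52 more, for 64 total.

64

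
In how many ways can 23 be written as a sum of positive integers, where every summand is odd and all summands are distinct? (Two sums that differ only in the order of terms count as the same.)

9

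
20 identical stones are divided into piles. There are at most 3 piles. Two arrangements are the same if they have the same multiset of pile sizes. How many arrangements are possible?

44

There are too many to list fully; the first 12 (by largest part) are:
20
19, 1
18, 2
18, 1, 1
17, 3
17, 2, 1
16, 4
16, 3, 1
16, 2, 2
15, 5
15, 4, 1
15, 3, 2
…and 32 more, for 44 total.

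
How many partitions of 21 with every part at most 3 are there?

48

A partial list (first 12 by largest part):
3, 3, 3, 3, 3, 3, 3
1, 2, 3, 3, 3, 3, 3, 3
1, 1, 1, 3, 3, 3, 3, 3, 3
2, 2, 2, 3, 3, 3, 3, 3
1, 1, 2, 2, 3, 3, 3, 3, 3
1, 1, 1, 1, 2, 3, 3, 3, 3, 3
1, 1, 1, 1, 1, 1, 3, 3, 3, 3, 3
1, 2, 2, 2, 2, 3, 3, 3, 3
1, 1, 1, 2, 2, 2, 3, 3, 3, 3
1, 1, 1, 1, 1, 2, 2, 3, 3, 3, 3
1, 1, 1, 1, 1, 1, 1, 2, 3, 3, 3, 3
1, 1, 1, 1, 1, 1, 1, 1, 1, 3, 3, 3, 3
…and 36 more, for 48 total.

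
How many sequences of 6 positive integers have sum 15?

Place 5 bars in the 14 internal gaps of a row of 15 dots: C(14,5) = 2002.

2002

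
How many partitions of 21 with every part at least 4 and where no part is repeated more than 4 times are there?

A partial list (first 12 by largest part):
21
4,17
5,16
6,15
7,14
8,13
4,4,13
9,12
4,5,12
10,11
4,6,11
5,5,11
…and 15 more, for 27 total.

27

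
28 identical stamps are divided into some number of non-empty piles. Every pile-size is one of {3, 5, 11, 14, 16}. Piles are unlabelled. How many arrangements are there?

8

Listing the qualifying partitions of 28:
16 + 3 + 3 + 3 + 3
14 + 14
14 + 11 + 3
14 + 5 + 3 + 3 + 3
11 + 11 + 3 + 3
11 + 5 + 3 + 3 + 3 + 3
5 + 5 + 5 + 5 + 5 + 3
5 + 5 + 3 + 3 + 3 + 3 + 3 + 3
Counting gives 8.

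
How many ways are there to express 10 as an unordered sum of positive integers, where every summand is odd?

Listing the qualifying partitions of 10:
9,1
7,3
7,1,1,1
5,5
5,3,1,1
5,1,1,1,1,1
3,3,3,1
3,3,1,1,1,1
3,1,1,1,1,1,1,1
1,1,1,1,1,1,1,1,1,1

10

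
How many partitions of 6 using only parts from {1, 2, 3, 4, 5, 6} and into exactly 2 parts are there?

Enumerating:
5, 1
4, 2
3, 3
Counting gives 3.

3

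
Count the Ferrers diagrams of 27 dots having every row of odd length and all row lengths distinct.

14

Listing the qualifying partitions of 27:
27
23,3,1
21,5,1
19,7,1
19,5,3
17,9,1
17,7,3
15,11,1
15,9,3
15,7,5
13,11,3
13,9,5
11,9,7
11,7,5,3,1
Counting gives 14.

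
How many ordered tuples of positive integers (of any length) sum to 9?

The number of compositions of n is 2^(n−1); here 2^8 = 256.

256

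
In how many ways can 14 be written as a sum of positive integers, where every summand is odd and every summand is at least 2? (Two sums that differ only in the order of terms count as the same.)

4

Listing the qualifying partitions of 14:
11, 3
9, 5
7, 7
5, 3, 3, 3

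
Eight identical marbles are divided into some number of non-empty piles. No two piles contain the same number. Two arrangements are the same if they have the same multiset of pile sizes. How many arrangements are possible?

6

Enumerating:
8
7,1
6,2
5,3
5,2,1
4,3,1
That's 6 in total.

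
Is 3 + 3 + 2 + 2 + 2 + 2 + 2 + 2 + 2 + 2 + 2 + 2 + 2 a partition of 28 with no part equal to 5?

Yes

The parts sum to 28, and the condition 'no summand equals 5' holds.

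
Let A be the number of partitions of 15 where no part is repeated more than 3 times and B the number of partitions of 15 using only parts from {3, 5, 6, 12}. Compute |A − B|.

Partitions of 15 where no part is repeated more than 3 times: 105.
Partitions of 15 using only parts from {3, 5, 6, 12}: 5.
|105 − 5| = 100.

100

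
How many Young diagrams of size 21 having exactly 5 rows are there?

There are 101 such partitions.

101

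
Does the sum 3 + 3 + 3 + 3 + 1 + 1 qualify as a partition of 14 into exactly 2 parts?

No

The parts sum to 14, and the condition 'there are exactly 2 summands' is violated.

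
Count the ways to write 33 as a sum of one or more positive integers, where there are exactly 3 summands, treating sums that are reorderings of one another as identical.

Systematic enumeration (by largest part, then next-largest, …) yields 91.

91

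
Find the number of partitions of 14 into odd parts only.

22

They are:
13+1
11+3
11+1+1+1
9+5
9+3+1+1
9+1+1+1+1+1
7+7
7+5+1+1
7+3+3+1
7+3+1+1+1+1
7+1+1+1+1+1+1+1
5+5+3+1
5+5+1+1+1+1
5+3+3+3
5+3+3+1+1+1
5+3+1+1+1+1+1+1
5+1+1+1+1+1+1+1+1+1
3+3+3+3+1+1
3+3+3+1+1+1+1+1
3+3+1+1+1+1+1+1+1+1
3+1+1+1+1+1+1+1+1+1+1+1
1+1+1+1+1+1+1+1+1+1+1+1+1+1
That's 22 in total.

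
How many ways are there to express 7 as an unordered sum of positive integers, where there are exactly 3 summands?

4

Enumerating:
5+1+1
4+2+1
3+3+1
3+2+2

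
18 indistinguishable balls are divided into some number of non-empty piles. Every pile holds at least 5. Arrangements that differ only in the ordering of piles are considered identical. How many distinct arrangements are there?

9

The partitions of 18 that satisfy the conditions:
18
13, 5
12, 6
11, 7
10, 8
9, 9
8, 5, 5
7, 6, 5
6, 6, 6
That's 9 in total.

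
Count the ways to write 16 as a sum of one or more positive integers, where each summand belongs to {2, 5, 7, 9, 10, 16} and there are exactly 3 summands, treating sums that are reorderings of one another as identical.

2

Listing the qualifying partitions of 16:
2 + 5 + 9
2 + 7 + 7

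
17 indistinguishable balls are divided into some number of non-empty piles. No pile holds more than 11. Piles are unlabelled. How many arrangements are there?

278

A full systematic count gives 278.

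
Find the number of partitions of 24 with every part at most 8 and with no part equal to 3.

There are 394 such partitions.

394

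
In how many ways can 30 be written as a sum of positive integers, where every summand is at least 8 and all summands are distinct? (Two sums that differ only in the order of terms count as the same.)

11

Listing the qualifying partitions of 30:
30
8+22
9+21
10+20
11+19
12+18
13+17
14+16
8+9+13
8+10+12
9+10+11
That's 11 in total.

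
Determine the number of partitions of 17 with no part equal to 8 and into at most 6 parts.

140

There are 140 such partitions.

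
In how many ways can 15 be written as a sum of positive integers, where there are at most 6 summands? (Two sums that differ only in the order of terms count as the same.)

Direct enumeration gives 110 partitions.

110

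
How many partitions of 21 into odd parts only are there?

76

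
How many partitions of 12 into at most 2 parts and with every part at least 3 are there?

5

They are:
12
9+3
8+4
7+5
6+6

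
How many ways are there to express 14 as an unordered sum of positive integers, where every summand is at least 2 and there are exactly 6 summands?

Enumerating:
4+2+2+2+2+2
3+3+2+2+2+2

2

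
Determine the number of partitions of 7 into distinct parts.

Listing the qualifying partitions of 7:
7
6, 1
5, 2
4, 3
4, 2, 1
That's 5 in total.

5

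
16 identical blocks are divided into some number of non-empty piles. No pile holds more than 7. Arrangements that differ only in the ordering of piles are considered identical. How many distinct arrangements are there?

Direct enumeration gives 164 partitions.

164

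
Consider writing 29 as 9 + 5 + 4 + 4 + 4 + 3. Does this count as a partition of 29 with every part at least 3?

The parts sum to 29, and the condition 'every summand is at least 3' holds.

Yes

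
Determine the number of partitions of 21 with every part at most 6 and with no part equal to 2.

96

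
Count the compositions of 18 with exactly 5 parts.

Equivalently, choose which 4 of the 17 gaps become plus signs: C(17,4) = 2380.

2380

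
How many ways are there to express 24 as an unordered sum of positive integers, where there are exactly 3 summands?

48

There are too many to list fully; the first 12 (by largest part) are:
22 + 1 + 1
21 + 2 + 1
20 + 3 + 1
20 + 2 + 2
19 + 4 + 1
19 + 3 + 2
18 + 5 + 1
18 + 4 + 2
18 + 3 + 3
17 + 6 + 1
17 + 5 + 2
17 + 4 + 3
…and 36 more, for 48 total.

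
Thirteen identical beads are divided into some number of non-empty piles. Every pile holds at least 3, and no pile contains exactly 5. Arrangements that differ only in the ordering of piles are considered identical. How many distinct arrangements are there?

7

Enumerating:
13
10,3
9,4
7,6
7,3,3
6,4,3
4,3,3,3
Counting gives 7.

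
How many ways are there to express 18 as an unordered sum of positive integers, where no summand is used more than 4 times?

262

Direct enumeration gives 262 partitions.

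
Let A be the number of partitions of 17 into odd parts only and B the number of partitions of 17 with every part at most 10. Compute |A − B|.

229

Partitions of 17 into odd parts only: 38.
Partitions of 17 with every part at most 10: 267.
|38 − 267| = 229.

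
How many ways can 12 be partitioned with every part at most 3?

19

The partitions of 12 that satisfy the conditions:
3,3,3,3
1,2,3,3,3
1,1,1,3,3,3
2,2,2,3,3
1,1,2,2,3,3
1,1,1,1,2,3,3
1,1,1,1,1,1,3,3
1,2,2,2,2,3
1,1,1,2,2,2,3
1,1,1,1,1,2,2,3
1,1,1,1,1,1,1,2,3
1,1,1,1,1,1,1,1,1,3
2,2,2,2,2,2
1,1,2,2,2,2,2
1,1,1,1,2,2,2,2
1,1,1,1,1,1,2,2,2
1,1,1,1,1,1,1,1,2,2
1,1,1,1,1,1,1,1,1,1,2
1,1,1,1,1,1,1,1,1,1,1,1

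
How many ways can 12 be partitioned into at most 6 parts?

58

There are too many to list fully; the first 12 (by largest part) are:
12
11+1
10+2
10+1+1
9+3
9+2+1
9+1+1+1
8+4
8+3+1
8+2+2
8+2+1+1
8+1+1+1+1
…and 46 more, for 58 total.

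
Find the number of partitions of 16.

Systematic enumeration (by largest part, then next-largest, …) yields 231.

231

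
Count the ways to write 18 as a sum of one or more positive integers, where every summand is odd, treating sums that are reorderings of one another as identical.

A partial list (first 12 by largest part):
17 + 1
15 + 3
15 + 1 + 1 + 1
13 + 5
13 + 3 + 1 + 1
13 + 1 + 1 + 1 + 1 + 1
11 + 7
11 + 5 + 1 + 1
11 + 3 + 3 + 1
11 + 3 + 1 + 1 + 1 + 1
11 + 1 + 1 + 1 + 1 + 1 + 1 + 1
9 + 9
…and 34 more, for 46 total.

46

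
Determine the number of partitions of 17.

297

There are 297 such partitions.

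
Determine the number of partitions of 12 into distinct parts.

The partitions of 12 that satisfy the conditions:
12
11, 1
10, 2
9, 3
9, 2, 1
8, 4
8, 3, 1
7, 5
7, 4, 1
7, 3, 2
6, 5, 1
6, 4, 2
6, 3, 2, 1
5, 4, 3
5, 4, 2, 1
That's 15 in total.

15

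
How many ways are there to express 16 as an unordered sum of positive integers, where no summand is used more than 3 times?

A full systematic count gives 132.

132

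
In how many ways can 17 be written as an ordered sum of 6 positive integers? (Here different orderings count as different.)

4368

Place 5 bars in the 16 internal gaps of a row of 17 dots: C(16,5) = 4368.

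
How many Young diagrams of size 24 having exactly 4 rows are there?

108

There are 108 such partitions.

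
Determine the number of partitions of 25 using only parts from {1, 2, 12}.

Listing the qualifying partitions of 25:
12 + 12 + 1
12 + 2 + 2 + 2 + 2 + 2 + 2 + 1
12 + 2 + 2 + 2 + 2 + 2 + 1 + 1 + 1
12 + 2 + 2 + 2 + 2 + 1 + 1 + 1 + 1 + 1
12 + 2 + 2 + 2 + 1 + 1 + 1 + 1 + 1 + 1 + 1
12 + 2 + 2 + 1 + 1 + 1 + 1 + 1 + 1 + 1 + 1 + 1
12 + 2 + 1 + 1 + 1 + 1 + 1 + 1 + 1 + 1 + 1 + 1 + 1
12 + 1 + 1 + 1 + 1 + 1 + 1 + 1 + 1 + 1 + 1 + 1 + 1 + 1
2 + 2 + 2 + 2 + 2 + 2 + 2 + 2 + 2 + 2 + 2 + 2 + 1
2 + 2 + 2 + 2 + 2 + 2 + 2 + 2 + 2 + 2 + 2 + 1 + 1 + 1
2 + 2 + 2 + 2 + 2 + 2 + 2 + 2 + 2 + 2 + 1 + 1 + 1 + 1 + 1
2 + 2 + 2 + 2 + 2 + 2 + 2 + 2 + 2 + 1 + 1 + 1 + 1 + 1 + 1 + 1
2 + 2 + 2 + 2 + 2 + 2 + 2 + 2 + 1 + 1 + 1 + 1 + 1 + 1 + 1 + 1 + 1
2 + 2 + 2 + 2 + 2 + 2 + 2 + 1 + 1 + 1 + 1 + 1 + 1 + 1 + 1 + 1 + 1 + 1
2 + 2 + 2 + 2 + 2 + 2 + 1 + 1 + 1 + 1 + 1 + 1 + 1 + 1 + 1 + 1 + 1 + 1 + 1
2 + 2 + 2 + 2 + 2 + 1 + 1 + 1 + 1 + 1 + 1 + 1 + 1 + 1 + 1 + 1 + 1 + 1 + 1 + 1
2 + 2 + 2 + 2 + 1 + 1 + 1 + 1 + 1 + 1 + 1 + 1 + 1 + 1 + 1 + 1 + 1 + 1 + 1 + 1 + 1
2 + 2 + 2 + 1 + 1 + 1 + 1 + 1 + 1 + 1 + 1 + 1 + 1 + 1 + 1 + 1 + 1 + 1 + 1 + 1 + 1 + 1
2 + 2 + 1 + 1 + 1 + 1 + 1 + 1 + 1 + 1 + 1 + 1 + 1 + 1 + 1 + 1 + 1 + 1 + 1 + 1 + 1 + 1 + 1
2 + 1 + 1 + 1 + 1 + 1 + 1 + 1 + 1 + 1 + 1 + 1 + 1 + 1 + 1 + 1 + 1 + 1 + 1 + 1 + 1 + 1 + 1 + 1
1 + 1 + 1 + 1 + 1 + 1 + 1 + 1 + 1 + 1 + 1 + 1 + 1 + 1 + 1 + 1 + 1 + 1 + 1 + 1 + 1 + 1 + 1 + 1 + 1

21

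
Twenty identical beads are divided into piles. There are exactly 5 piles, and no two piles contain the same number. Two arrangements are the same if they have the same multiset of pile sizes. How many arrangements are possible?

7

The partitions of 20 that satisfy the conditions:
10 + 4 + 3 + 2 + 1
9 + 5 + 3 + 2 + 1
8 + 6 + 3 + 2 + 1
8 + 5 + 4 + 2 + 1
7 + 6 + 4 + 2 + 1
7 + 5 + 4 + 3 + 1
6 + 5 + 4 + 3 + 2
Counting gives 7.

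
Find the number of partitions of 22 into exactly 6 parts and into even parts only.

7

Enumerating:
2 + 2 + 2 + 2 + 2 + 12
2 + 2 + 2 + 2 + 4 + 10
2 + 2 + 2 + 2 + 6 + 8
2 + 2 + 2 + 4 + 4 + 8
2 + 2 + 2 + 4 + 6 + 6
2 + 2 + 4 + 4 + 4 + 6
2 + 4 + 4 + 4 + 4 + 4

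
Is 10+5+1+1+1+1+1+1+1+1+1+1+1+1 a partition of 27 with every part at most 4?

No

The parts sum to 27, and the condition 'no summand exceeds 4' is violated.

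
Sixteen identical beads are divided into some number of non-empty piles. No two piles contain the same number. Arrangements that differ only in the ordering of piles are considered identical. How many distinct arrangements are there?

32

A partial list (first 12 by largest part):
16
1 + 15
2 + 14
3 + 13
1 + 2 + 13
4 + 12
1 + 3 + 12
5 + 11
1 + 4 + 11
2 + 3 + 11
6 + 10
1 + 5 + 10
…and 20 more, for 32 total.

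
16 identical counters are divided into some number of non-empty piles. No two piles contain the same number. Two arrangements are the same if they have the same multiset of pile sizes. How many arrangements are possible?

A partial list (first 12 by largest part):
16
15, 1
14, 2
13, 3
13, 2, 1
12, 4
12, 3, 1
11, 5
11, 4, 1
11, 3, 2
10, 6
10, 5, 1
…and 20 more, for 32 total.

32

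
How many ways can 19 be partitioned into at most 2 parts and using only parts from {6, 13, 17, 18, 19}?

2

Enumerating:
19
13+6
Counting gives 2.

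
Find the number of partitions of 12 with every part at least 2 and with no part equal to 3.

Enumerating:
12
10,2
8,4
8,2,2
7,5
6,6
6,4,2
6,2,2,2
5,5,2
4,4,4
4,4,2,2
4,2,2,2,2
2,2,2,2,2,2
That's 13 in total.

13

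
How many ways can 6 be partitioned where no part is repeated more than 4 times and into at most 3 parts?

Listing the qualifying partitions of 6:
6
5 + 1
4 + 2
4 + 1 + 1
3 + 3
3 + 2 + 1
2 + 2 + 2

7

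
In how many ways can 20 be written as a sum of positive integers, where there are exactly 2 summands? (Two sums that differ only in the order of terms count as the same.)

10

They are:
19+1
18+2
17+3
16+4
15+5
14+6
13+7
12+8
11+9
10+10
That's 10 in total.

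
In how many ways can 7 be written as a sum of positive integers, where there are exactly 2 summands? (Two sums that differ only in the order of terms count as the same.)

Enumerating:
1,6
2,5
3,4

3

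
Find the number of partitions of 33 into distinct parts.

448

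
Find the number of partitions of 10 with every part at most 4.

Enumerating:
2+4+4
1+1+4+4
3+3+4
1+2+3+4
1+1+1+3+4
2+2+2+4
1+1+2+2+4
1+1+1+1+2+4
1+1+1+1+1+1+4
1+3+3+3
2+2+3+3
1+1+2+3+3
1+1+1+1+3+3
1+2+2+2+3
1+1+1+2+2+3
1+1+1+1+1+2+3
1+1+1+1+1+1+1+3
2+2+2+2+2
1+1+2+2+2+2
1+1+1+1+2+2+2
1+1+1+1+1+1+2+2
1+1+1+1+1+1+1+1+2
1+1+1+1+1+1+1+1+1+1
That's 23 in total.

23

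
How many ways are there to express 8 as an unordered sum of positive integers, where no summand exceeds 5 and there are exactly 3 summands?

4

They are:
5 + 2 + 1
4 + 3 + 1
4 + 2 + 2
3 + 3 + 2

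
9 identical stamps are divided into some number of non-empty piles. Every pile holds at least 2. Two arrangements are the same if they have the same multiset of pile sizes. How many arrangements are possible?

Enumerating:
9
7+2
6+3
5+4
5+2+2
4+3+2
3+3+3
3+2+2+2
Counting gives 8.

8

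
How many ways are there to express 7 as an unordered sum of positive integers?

15

Listing the qualifying partitions of 7:
7
1, 6
2, 5
1, 1, 5
3, 4
1, 2, 4
1, 1, 1, 4
1, 3, 3
2, 2, 3
1, 1, 2, 3
1, 1, 1, 1, 3
1, 2, 2, 2
1, 1, 1, 2, 2
1, 1, 1, 1, 1, 2
1, 1, 1, 1, 1, 1, 1
That's 15 in total.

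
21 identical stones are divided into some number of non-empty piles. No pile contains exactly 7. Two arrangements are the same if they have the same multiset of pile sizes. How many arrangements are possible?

657

There are 657 such partitions.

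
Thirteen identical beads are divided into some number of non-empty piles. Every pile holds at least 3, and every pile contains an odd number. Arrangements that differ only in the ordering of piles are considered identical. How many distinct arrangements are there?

They are:
13
7, 3, 3
5, 5, 3

3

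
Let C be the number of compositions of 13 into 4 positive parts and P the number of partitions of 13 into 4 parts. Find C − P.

Compositions: C(12,3) = 220.
Partitions of 13 into exactly 4 parts: 18.
Difference: 220 − 18 = 202.

202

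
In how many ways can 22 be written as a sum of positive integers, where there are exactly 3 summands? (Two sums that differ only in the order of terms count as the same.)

40

There are too many to list fully; the first 12 (by largest part) are:
20 + 1 + 1
19 + 2 + 1
18 + 3 + 1
18 + 2 + 2
17 + 4 + 1
17 + 3 + 2
16 + 5 + 1
16 + 4 + 2
16 + 3 + 3
15 + 6 + 1
15 + 5 + 2
15 + 4 + 3
…and 28 more, for 40 total.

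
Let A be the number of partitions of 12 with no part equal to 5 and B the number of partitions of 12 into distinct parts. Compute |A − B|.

47

Partitions of 12 with no part equal to 5: 62.
Partitions of 12 into distinct parts: 15.
|62 − 15| = 47.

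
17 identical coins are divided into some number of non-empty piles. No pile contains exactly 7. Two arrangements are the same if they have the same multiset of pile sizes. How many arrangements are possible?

255

Counting exhaustively, 255 partitions satisfy the conditions.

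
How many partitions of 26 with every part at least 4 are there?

70

There are too many to list fully; the first 12 (by largest part) are:
26
22 + 4
21 + 5
20 + 6
19 + 7
18 + 8
18 + 4 + 4
17 + 9
17 + 5 + 4
16 + 10
16 + 6 + 4
16 + 5 + 5
…and 58 more, for 70 total.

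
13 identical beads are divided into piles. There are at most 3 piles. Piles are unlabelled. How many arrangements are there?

Listing the qualifying partitions of 13:
13
1, 12
2, 11
1, 1, 11
3, 10
1, 2, 10
4, 9
1, 3, 9
2, 2, 9
5, 8
1, 4, 8
2, 3, 8
6, 7
1, 5, 7
2, 4, 7
3, 3, 7
1, 6, 6
2, 5, 6
3, 4, 6
3, 5, 5
4, 4, 5
Counting gives 21.

21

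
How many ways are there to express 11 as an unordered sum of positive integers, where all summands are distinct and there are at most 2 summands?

Enumerating:
11
10, 1
9, 2
8, 3
7, 4
6, 5

6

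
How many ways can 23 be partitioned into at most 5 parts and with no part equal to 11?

Direct enumeration gives 257 partitions.

257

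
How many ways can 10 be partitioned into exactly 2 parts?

5

They are:
9+1
8+2
7+3
6+4
5+5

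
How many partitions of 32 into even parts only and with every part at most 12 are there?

Enumerating by decreasing first part gives 136 partitions in all.

136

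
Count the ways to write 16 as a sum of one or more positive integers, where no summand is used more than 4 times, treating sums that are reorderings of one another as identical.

164

Systematic enumeration (by largest part, then next-largest, …) yields 164.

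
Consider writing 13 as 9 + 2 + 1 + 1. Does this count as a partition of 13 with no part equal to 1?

No

The parts sum to 13, and the condition 'no summand equals 1' is violated.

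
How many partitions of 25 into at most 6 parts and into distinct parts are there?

142

Enumerating by decreasing first part gives 142 partitions in all.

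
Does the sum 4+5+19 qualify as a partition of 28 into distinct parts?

The parts sum to 28, and the condition 'all summands are distinct' holds.

Yes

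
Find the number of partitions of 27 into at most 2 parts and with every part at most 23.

10

Enumerating:
23,4
22,5
21,6
20,7
19,8
18,9
17,10
16,11
15,12
14,13
Counting gives 10.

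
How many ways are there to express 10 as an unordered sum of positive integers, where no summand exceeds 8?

40

A partial list (first 12 by largest part):
2, 8
1, 1, 8
3, 7
1, 2, 7
1, 1, 1, 7
4, 6
1, 3, 6
2, 2, 6
1, 1, 2, 6
1, 1, 1, 1, 6
5, 5
1, 4, 5
…and 28 more, for 40 total.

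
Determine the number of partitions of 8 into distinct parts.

The partitions of 8 that satisfy the conditions:
8
7, 1
6, 2
5, 3
5, 2, 1
4, 3, 1
That's 6 in total.

6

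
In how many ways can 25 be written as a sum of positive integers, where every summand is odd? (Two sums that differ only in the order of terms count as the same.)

142

Direct enumeration gives 142 partitions.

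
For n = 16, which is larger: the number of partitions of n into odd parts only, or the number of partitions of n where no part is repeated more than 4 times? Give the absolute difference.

132

Partitions of 16 into odd parts only: 32.
Partitions of 16 where no part is repeated more than 4 times: 164.
|32 − 164| = 132.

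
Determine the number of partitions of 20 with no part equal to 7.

526

Counting exhaustively, 526 partitions satisfy the conditions.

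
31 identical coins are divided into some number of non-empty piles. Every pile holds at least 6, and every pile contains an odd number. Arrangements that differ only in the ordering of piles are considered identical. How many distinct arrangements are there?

Listing the qualifying partitions of 31:
31
17,7,7
15,9,7
13,11,7
13,9,9
11,11,9
That's 6 in total.

6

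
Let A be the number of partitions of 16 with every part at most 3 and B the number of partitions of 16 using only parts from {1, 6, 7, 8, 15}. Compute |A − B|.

19

Partitions of 16 with every part at most 3: 30.
Partitions of 16 using only parts from {1, 6, 7, 8, 15}: 11.
|30 − 11| = 19.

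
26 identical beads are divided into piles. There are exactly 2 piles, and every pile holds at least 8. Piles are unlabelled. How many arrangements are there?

6

Listing the qualifying partitions of 26:
18+8
17+9
16+10
15+11
14+12
13+13
Counting gives 6.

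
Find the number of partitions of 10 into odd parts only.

They are:
9, 1
7, 3
7, 1, 1, 1
5, 5
5, 3, 1, 1
5, 1, 1, 1, 1, 1
3, 3, 3, 1
3, 3, 1, 1, 1, 1
3, 1, 1, 1, 1, 1, 1, 1
1, 1, 1, 1, 1, 1, 1, 1, 1, 1

10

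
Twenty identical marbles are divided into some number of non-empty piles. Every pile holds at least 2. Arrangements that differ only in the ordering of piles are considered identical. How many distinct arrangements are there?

137

A full systematic count gives 137.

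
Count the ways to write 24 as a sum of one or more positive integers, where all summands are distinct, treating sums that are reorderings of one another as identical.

122

Enumerating by decreasing first part gives 122 partitions in all.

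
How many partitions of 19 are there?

490

A full systematic count gives 490.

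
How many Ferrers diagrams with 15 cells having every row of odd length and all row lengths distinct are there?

4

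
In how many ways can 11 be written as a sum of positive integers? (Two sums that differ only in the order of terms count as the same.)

56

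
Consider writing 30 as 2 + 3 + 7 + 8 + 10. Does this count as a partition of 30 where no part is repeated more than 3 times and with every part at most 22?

Yes

The parts sum to 30, and the condition 'no summand is used more than 3 times' holds; the condition 'no summand exceeds 22' holds.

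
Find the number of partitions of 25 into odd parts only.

142

A full systematic count gives 142.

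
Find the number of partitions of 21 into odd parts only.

76

Enumerating by decreasing first part gives 76 partitions in all.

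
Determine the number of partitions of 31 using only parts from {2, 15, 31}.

2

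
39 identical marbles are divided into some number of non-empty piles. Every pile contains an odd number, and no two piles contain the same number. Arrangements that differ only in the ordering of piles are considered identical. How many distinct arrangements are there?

41

There are too many to list fully; the first 12 (by largest part) are:
39
35,3,1
33,5,1
31,7,1
31,5,3
29,9,1
29,7,3
27,11,1
27,9,3
27,7,5
25,13,1
25,11,3
…and 29 more, for 41 total.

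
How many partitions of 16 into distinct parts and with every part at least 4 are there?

6

Enumerating:
16
12+4
11+5
10+6
9+7
7+5+4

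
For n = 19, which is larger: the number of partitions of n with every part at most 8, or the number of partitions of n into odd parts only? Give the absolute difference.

Partitions of 19 with every part at most 8: 352.
Partitions of 19 into odd parts only: 54.
|352 − 54| = 298.

298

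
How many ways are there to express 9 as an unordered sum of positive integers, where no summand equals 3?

19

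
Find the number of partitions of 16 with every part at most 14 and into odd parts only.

There are too many to list fully; the first 12 (by largest part) are:
13+3
13+1+1+1
11+5
11+3+1+1
11+1+1+1+1+1
9+7
9+5+1+1
9+3+3+1
9+3+1+1+1+1
9+1+1+1+1+1+1+1
7+7+1+1
7+5+3+1
…and 19 more, for 31 total.

31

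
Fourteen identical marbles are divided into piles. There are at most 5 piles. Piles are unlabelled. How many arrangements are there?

70

A partial list (first 12 by largest part):
14
1 + 13
2 + 12
1 + 1 + 12
3 + 11
1 + 2 + 11
1 + 1 + 1 + 11
4 + 10
1 + 3 + 10
2 + 2 + 10
1 + 1 + 2 + 10
1 + 1 + 1 + 1 + 10
…and 58 more, for 70 total.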